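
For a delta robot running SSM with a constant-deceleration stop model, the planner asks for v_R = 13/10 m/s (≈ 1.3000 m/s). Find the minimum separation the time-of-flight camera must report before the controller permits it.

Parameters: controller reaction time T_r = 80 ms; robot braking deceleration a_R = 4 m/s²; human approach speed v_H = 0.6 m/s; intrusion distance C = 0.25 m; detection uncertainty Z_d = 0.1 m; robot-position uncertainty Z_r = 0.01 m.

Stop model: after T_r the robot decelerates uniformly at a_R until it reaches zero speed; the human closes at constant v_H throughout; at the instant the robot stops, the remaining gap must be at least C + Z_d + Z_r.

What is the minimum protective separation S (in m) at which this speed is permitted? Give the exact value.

S_min = 3673/4000 m = 0.9183 m

stop time T_s = (13/10)/4 = 0.3250 s
robot in T_r: 1.3000·0.0800 = 0.1040 m
robot under decel: 1.3000²/(2·4.0000) = 0.2112 m
human closes 0.6000·0.4050 = 0.2430 m
residual clearance needed = 0.2500+0.1000+0.0100 = 0.3600 m
S_min ≈ 0.1040+0.2112+0.2430+0.3600  ⇒  S_min = 3673/4000 m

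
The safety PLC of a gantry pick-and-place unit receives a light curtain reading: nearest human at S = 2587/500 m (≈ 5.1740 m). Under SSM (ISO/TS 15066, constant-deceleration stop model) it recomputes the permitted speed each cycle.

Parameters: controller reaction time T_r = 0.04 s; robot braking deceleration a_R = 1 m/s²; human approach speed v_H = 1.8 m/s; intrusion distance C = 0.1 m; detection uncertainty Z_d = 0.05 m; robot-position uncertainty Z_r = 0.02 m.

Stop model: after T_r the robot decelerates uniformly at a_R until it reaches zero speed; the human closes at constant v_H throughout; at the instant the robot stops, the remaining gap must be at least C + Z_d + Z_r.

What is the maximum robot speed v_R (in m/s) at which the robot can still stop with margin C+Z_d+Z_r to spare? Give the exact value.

v_R_max = 9/5 m/s = 1.8000 m/s

quadratic (1/2)·v² + (46/25)·v + (-1233/250) = 0
  disc = (46/25)² − 4·(1/2)·(-1233/250) = 8281/625 ; √disc = 91/25
  v_R = (−(46/25) + 91/25) / (2·(1/2)) = 9/5 m/s
check:
T_s = v_R/a_R = (9/5)/1 = 1.8000 s
reaction-phase robot travel = 1.8000·0.0400 = 0.0720 m
robot under decel: 1.8000²/(2·1.0000) = 1.6200 m
human closes 1.8000·1.8400 = 3.3120 m
residual clearance needed = 0.1000+0.0500+0.0200 = 0.1700 m
sum ≈ 0.0720+1.6200+3.3120+0.1700 ≈ 5.1740 m = S ✓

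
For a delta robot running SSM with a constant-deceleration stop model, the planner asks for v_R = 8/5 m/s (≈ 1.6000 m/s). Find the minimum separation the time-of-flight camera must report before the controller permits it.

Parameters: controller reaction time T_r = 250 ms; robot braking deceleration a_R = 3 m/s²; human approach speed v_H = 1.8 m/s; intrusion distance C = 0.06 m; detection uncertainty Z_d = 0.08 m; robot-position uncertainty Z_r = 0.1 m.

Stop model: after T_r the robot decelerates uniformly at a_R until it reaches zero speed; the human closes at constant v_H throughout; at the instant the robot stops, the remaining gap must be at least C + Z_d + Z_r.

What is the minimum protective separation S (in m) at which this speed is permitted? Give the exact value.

S_min = 743/300 m = 2.4767 m

stop time T_s = (8/5)/3 = 0.5333 s
robot covers v_R·T_r = 1.6000·0.2500 = 0.4000 m before braking
robot under decel: 1.6000²/(2·3.0000) = 0.4267 m
human over T_r+T_s: 1.8000·(0.2500+0.5333) = 1.4100 m
residual clearance needed = 0.0600+0.0800+0.1000 = 0.2400 m
S_min ≈ 0.4000+0.4267+1.4100+0.2400  ⇒  S_min = 743/300 m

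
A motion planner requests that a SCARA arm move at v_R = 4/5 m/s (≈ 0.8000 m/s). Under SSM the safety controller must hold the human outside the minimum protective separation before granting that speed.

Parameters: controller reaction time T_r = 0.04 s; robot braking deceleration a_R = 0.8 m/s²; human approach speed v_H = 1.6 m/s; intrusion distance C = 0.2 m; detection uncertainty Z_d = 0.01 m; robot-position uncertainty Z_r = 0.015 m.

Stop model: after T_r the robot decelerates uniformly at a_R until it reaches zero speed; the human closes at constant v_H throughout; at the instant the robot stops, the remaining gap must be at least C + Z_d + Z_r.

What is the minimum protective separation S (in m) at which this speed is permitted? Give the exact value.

S_min = 2321/1000 m = 2.3210 m

T_s = v_R/a_R = (4/5)/(4/5) = 1.0000 s
reaction-phase robot travel = 0.8000·0.0400 = 0.0320 m
braking distance = 0.8000²/(2·0.8000) = 0.4000 m
human closes 1.6000·1.0400 = 1.6640 m
residual clearance needed = 0.2000+0.0100+0.0150 = 0.2250 m
S_min ≈ 0.0320+0.4000+1.6640+0.2250  ⇒  S_min = 2321/1000 m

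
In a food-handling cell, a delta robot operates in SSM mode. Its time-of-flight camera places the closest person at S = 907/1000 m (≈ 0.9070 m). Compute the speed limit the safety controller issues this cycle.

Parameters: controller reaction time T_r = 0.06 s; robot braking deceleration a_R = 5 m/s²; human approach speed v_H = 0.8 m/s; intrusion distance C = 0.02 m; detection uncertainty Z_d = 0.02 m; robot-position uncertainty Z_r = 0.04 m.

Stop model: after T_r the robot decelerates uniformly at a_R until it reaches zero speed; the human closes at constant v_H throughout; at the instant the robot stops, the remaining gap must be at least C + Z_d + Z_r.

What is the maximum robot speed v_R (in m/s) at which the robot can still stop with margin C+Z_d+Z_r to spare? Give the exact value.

at the boundary: (1/10)·v² + (11/50)·v + (-779/1000) = 0
  disc = (11/50)² − 4·(1/10)·(-779/1000) = 9/25 ; √disc = 3/5
  v_R = (−(11/50) + 3/5) / (2·(1/10)) = 19/10 m/s
check:
T_s = v_R/a_R = (19/10)/5 = 0.3800 s
reaction-phase robot travel = 1.9000·0.0600 = 0.1140 m
braking distance = 1.9000²/(2·5.0000) = 0.3610 m
person approaches 0.8000·(0.0600+0.3800) = 0.3520 m
residual clearance needed = 0.0200+0.0200+0.0400 = 0.0800 m
sum ≈ 0.1140+0.3610+0.3520+0.0800 ≈ 0.9070 m = S ✓

v_R_max = 19/10 m/s = 1.9000 m/s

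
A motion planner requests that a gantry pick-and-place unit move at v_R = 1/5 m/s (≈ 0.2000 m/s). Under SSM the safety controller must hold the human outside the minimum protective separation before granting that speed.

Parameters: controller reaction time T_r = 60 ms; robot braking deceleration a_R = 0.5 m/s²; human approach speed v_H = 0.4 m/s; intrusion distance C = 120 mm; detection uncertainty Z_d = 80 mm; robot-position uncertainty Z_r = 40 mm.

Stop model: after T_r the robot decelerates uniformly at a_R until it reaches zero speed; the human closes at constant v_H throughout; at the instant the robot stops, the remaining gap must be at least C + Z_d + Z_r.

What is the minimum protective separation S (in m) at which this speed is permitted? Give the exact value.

braking lasts T_s = (1/5)/(1/2) = 0.4000 s
robot covers v_R·T_r = 0.2000·0.0600 = 0.0120 m before braking
robot under decel: 0.2000²/(2·0.5000) = 0.0400 m
human over T_r+T_s: 0.4000·(0.0600+0.4000) = 0.1840 m
C+Z_d+Z_r = 0.1200+0.0800+0.0400 = 0.2400 m
S_min ≈ 0.0120+0.0400+0.1840+0.2400  ⇒  S_min = 119/250 m

S_min = 119/250 m = 0.4760 m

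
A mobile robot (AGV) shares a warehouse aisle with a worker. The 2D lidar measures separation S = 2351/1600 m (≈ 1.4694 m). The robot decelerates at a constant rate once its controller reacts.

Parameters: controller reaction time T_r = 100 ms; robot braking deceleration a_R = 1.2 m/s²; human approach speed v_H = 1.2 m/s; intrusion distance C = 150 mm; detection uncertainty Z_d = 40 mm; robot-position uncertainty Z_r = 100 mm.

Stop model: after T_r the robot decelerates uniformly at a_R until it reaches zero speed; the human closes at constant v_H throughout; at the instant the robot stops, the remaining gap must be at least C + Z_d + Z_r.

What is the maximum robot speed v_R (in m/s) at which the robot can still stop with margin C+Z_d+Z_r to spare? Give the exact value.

v_R_max = 3/4 m/s = 0.7500 m/s

quadratic (5/12)·v² + (11/10)·v + (-339/320) = 0
  disc = (11/10)² − 4·(5/12)·(-339/320) = 4761/1600 ; √disc = 69/40
  v_R = (−(11/10) + 69/40) / (2·(5/12)) = 3/4 m/s
check:
stop time T_s = (3/4)/(6/5) = 0.6250 s
robot in T_r: 0.7500·0.1000 = 0.0750 m
robot covers 0.7500·0.6250 − ½·1.2000·0.6250² = 0.2344 m while stopping
human over T_r+T_s: 1.2000·(0.1000+0.6250) = 0.8700 m
margins: 0.1500+0.0400+0.1000 = 0.2900 m
sum ≈ 0.0750+0.2344+0.8700+0.2900 ≈ 1.4694 m = S ✓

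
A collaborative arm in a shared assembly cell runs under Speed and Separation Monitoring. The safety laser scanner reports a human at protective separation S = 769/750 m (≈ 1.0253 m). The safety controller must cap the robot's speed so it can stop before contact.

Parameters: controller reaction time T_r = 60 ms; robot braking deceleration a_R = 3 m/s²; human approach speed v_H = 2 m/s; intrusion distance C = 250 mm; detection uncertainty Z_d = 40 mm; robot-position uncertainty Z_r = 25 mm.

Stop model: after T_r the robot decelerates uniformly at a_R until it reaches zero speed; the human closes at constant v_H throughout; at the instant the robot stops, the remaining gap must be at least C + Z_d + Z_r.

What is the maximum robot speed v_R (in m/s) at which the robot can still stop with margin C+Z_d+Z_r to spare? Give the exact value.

v_R_max = 7/10 m/s = 0.7000 m/s

collect terms ⇒ (1/6)·v_R² + (109/150)·v_R + (-1771/3000) = 0
  disc = (109/150)² − 4·(1/6)·(-1771/3000) = 576/625 ; √disc = 24/25
  v_R = (−(109/150) + 24/25) / (2·(1/6)) = 7/10 m/s
check:
stop time T_s = (7/10)/3 = 0.2333 s
reaction-phase robot travel = 0.7000·0.0600 = 0.0420 m
robot covers 0.7000·0.2333 − ½·3.0000·0.2333² = 0.0817 m while stopping
human closes 2.0000·0.2933 = 0.5867 m
margins: 0.2500+0.0400+0.0250 = 0.3150 m
sum ≈ 0.0420+0.0817+0.5867+0.3150 ≈ 1.0253 m = S ✓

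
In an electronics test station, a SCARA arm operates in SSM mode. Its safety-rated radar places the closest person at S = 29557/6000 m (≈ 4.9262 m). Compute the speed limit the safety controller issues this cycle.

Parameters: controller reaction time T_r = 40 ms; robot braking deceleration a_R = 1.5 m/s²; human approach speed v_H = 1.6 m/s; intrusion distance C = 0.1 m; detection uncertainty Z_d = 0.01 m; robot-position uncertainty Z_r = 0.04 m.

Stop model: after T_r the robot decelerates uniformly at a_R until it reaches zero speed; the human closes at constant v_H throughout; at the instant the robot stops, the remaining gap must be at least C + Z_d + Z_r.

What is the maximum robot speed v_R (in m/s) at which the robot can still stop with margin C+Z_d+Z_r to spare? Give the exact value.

at the boundary: (1/3)·v² + (83/75)·v + (-28273/6000) = 0
  disc = (83/75)² − 4·(1/3)·(-28273/6000) = 18769/2500 ; √disc = 137/50
  v_R = (−(83/75) + 137/50) / (2·(1/3)) = 49/20 m/s
check:
T_s = v_R/a_R = (49/20)/(3/2) = 1.6333 s
reaction-phase robot travel = 2.4500·0.0400 = 0.0980 m
robot under decel: 2.4500²/(2·1.5000) = 2.0008 m
human over T_r+T_s: 1.6000·(0.0400+1.6333) = 2.6773 m
residual clearance needed = 0.1000+0.0100+0.0400 = 0.1500 m
sum ≈ 0.0980+2.0008+2.6773+0.1500 ≈ 4.9262 m = S ✓

v_R_max = 49/20 m/s = 2.4500 m/s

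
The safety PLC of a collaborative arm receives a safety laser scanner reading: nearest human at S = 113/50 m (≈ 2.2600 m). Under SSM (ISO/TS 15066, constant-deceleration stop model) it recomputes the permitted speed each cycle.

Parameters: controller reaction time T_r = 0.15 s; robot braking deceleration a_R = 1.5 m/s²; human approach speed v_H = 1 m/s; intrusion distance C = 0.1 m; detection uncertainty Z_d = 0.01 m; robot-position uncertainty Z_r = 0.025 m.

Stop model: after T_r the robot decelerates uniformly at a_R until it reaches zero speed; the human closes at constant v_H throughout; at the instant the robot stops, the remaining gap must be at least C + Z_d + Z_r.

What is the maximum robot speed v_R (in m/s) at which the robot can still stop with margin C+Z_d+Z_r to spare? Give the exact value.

v_R_max = 3/2 m/s = 1.5000 m/s

quadratic (1/3)·v² + (49/60)·v + (-79/40) = 0
  disc = (49/60)² − 4·(1/3)·(-79/40) = 11881/3600 ; √disc = 109/60
  v_R = (−(49/60) + 109/60) / (2·(1/3)) = 3/2 m/s
check:
braking lasts T_s = (3/2)/(3/2) = 1.0000 s
robot covers v_R·T_r = 1.5000·0.1500 = 0.2250 m before braking
braking distance = 1.5000²/(2·1.5000) = 0.7500 m
human closes 1.0000·1.1500 = 1.1500 m
margins: 0.1000+0.0100+0.0250 = 0.1350 m
sum ≈ 0.2250+0.7500+1.1500+0.1350 ≈ 2.2600 m = S ✓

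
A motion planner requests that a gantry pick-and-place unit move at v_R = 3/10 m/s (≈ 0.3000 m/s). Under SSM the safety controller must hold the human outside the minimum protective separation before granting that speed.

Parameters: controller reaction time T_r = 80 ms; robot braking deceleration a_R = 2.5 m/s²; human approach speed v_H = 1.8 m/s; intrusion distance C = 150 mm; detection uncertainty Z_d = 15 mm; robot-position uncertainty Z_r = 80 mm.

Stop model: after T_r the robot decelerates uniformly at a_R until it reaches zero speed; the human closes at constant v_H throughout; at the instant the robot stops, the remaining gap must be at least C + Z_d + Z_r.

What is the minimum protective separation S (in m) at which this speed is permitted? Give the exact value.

T_s = v_R/a_R = (3/10)/(5/2) = 0.1200 s
robot in T_r: 0.3000·0.0800 = 0.0240 m
braking distance = 0.3000²/(2·2.5000) = 0.0180 m
human closes 1.8000·0.2000 = 0.3600 m
margins: 0.1500+0.0150+0.0800 = 0.2450 m
S_min ≈ 0.0240+0.0180+0.3600+0.2450  ⇒  S_min = 647/1000 m

S_min = 647/1000 m = 0.6470 m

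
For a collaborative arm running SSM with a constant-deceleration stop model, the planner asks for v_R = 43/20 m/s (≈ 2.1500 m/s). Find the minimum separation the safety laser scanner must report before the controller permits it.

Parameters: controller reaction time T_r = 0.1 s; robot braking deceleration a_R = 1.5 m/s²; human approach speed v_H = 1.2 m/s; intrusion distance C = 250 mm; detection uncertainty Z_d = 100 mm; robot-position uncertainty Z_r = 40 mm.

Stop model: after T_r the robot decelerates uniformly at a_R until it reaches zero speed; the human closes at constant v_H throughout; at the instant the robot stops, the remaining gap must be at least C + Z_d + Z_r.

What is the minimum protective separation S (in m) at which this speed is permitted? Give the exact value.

S_min = 4783/1200 m = 3.9858 m

stop time T_s = (43/20)/(3/2) = 1.4333 s
reaction-phase robot travel = 2.1500·0.1000 = 0.2150 m
braking distance = 2.1500²/(2·1.5000) = 1.5408 m
human closes 1.2000·1.5333 = 1.8400 m
residual clearance needed = 0.2500+0.1000+0.0400 = 0.3900 m
S_min ≈ 0.2150+1.5408+1.8400+0.3900  ⇒  S_min = 4783/1200 m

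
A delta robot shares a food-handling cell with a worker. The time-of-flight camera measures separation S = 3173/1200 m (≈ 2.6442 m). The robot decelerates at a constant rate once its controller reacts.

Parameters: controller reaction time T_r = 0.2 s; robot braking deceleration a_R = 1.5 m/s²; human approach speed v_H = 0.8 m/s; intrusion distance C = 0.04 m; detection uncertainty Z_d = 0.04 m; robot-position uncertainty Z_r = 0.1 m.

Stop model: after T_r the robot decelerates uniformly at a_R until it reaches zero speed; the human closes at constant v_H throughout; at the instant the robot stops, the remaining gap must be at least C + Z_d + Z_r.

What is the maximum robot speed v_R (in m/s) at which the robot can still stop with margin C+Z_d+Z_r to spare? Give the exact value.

v_R_max = 7/4 m/s = 1.7500 m/s

collect terms ⇒ (1/3)·v_R² + (11/15)·v_R + (-553/240) = 0
  disc = (11/15)² − 4·(1/3)·(-553/240) = 361/100 ; √disc = 19/10
  v_R = (−(11/15) + 19/10) / (2·(1/3)) = 7/4 m/s
check:
T_s = v_R/a_R = (7/4)/(3/2) = 1.1667 s
robot in T_r: 1.7500·0.2000 = 0.3500 m
braking distance = 1.7500²/(2·1.5000) = 1.0208 m
human over T_r+T_s: 0.8000·(0.2000+1.1667) = 1.0933 m
C+Z_d+Z_r = 0.0400+0.0400+0.1000 = 0.1800 m
sum ≈ 0.3500+1.0208+1.0933+0.1800 ≈ 2.6442 m = S ✓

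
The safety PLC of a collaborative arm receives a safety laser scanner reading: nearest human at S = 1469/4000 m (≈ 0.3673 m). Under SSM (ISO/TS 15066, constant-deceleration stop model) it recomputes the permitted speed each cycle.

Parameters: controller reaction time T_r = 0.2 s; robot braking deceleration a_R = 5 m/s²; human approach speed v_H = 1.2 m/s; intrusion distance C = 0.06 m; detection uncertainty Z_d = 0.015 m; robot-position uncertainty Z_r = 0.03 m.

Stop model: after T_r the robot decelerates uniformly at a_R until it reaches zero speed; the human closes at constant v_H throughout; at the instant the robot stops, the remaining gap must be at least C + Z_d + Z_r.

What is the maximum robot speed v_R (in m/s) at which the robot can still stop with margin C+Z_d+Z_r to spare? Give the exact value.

collect terms ⇒ (1/10)·v_R² + (11/25)·v_R + (-89/4000) = 0
  disc = (11/25)² − 4·(1/10)·(-89/4000) = 81/400 ; √disc = 9/20
  v_R = (−(11/25) + 9/20) / (2·(1/10)) = 1/20 m/s
check:
T_s = v_R/a_R = (1/20)/5 = 0.0100 s
robot covers v_R·T_r = 0.0500·0.2000 = 0.0100 m before braking
robot under decel: 0.0500²/(2·5.0000) = 0.0003 m
person approaches 1.2000·(0.2000+0.0100) = 0.2520 m
C+Z_d+Z_r = 0.0600+0.0150+0.0300 = 0.1050 m
sum ≈ 0.0100+0.0003+0.2520+0.1050 ≈ 0.3673 m = S ✓

v_R_max = 1/20 m/s = 0.0500 m/s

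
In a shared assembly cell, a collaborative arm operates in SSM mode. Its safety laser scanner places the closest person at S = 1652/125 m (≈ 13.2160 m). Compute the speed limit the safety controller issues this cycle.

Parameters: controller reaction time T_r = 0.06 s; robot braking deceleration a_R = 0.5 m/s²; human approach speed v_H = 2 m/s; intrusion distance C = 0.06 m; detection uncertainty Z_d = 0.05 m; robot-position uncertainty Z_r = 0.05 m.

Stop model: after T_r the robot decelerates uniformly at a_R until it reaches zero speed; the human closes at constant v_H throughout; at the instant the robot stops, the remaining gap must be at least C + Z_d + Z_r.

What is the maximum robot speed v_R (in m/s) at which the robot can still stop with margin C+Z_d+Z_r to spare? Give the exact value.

quadratic (1)·v² + (203/50)·v + (-1617/125) = 0
  disc = (203/50)² − 4·(1)·(-1617/125) = 170569/2500 ; √disc = 413/50
  v_R = (−(203/50) + 413/50) / (2·(1)) = 21/10 m/s
check:
braking lasts T_s = (21/10)/(1/2) = 4.2000 s
reaction-phase robot travel = 2.1000·0.0600 = 0.1260 m
robot covers 2.1000·4.2000 − ½·0.5000·4.2000² = 4.4100 m while stopping
person approaches 2.0000·(0.0600+4.2000) = 8.5200 m
margins: 0.0600+0.0500+0.0500 = 0.1600 m
sum ≈ 0.1260+4.4100+8.5200+0.1600 ≈ 13.2160 m = S ✓

v_R_max = 21/10 m/s = 2.1000 m/s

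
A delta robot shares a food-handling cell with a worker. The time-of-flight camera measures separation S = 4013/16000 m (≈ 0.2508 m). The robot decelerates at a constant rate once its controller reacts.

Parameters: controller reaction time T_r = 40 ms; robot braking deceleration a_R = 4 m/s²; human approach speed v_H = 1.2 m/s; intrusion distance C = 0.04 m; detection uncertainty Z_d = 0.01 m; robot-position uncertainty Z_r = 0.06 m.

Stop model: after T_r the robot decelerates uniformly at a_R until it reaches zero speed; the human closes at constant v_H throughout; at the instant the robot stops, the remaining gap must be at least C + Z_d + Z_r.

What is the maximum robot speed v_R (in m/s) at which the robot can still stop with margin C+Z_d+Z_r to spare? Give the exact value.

v_R_max = 1/4 m/s = 0.2500 m/s

collect terms ⇒ (1/8)·v_R² + (17/50)·v_R + (-297/3200) = 0
  disc = (17/50)² − 4·(1/8)·(-297/3200) = 25921/160000 ; √disc = 161/400
  v_R = (−(17/50) + 161/400) / (2·(1/8)) = 1/4 m/s
check:
T_s = v_R/a_R = (1/4)/4 = 0.0625 s
robot covers v_R·T_r = 0.2500·0.0400 = 0.0100 m before braking
braking distance = 0.2500²/(2·4.0000) = 0.0078 m
person approaches 1.2000·(0.0400+0.0625) = 0.1230 m
C+Z_d+Z_r = 0.0400+0.0100+0.0600 = 0.1100 m
sum ≈ 0.0100+0.0078+0.1230+0.1100 ≈ 0.2508 m = S ✓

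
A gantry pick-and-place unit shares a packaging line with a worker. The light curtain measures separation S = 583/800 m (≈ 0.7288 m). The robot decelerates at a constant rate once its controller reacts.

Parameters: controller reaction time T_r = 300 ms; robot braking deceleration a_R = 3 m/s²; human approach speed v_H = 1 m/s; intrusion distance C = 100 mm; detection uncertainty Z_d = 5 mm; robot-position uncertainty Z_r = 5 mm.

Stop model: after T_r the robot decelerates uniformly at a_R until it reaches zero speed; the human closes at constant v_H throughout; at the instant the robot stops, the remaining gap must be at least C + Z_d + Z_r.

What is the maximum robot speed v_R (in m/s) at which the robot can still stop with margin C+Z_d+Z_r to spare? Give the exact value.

v_R_max = 9/20 m/s = 0.4500 m/s

at the boundary: (1/6)·v² + (19/30)·v + (-51/160) = 0
  disc = (19/30)² − 4·(1/6)·(-51/160) = 2209/3600 ; √disc = 47/60
  v_R = (−(19/30) + 47/60) / (2·(1/6)) = 9/20 m/s
check:
braking lasts T_s = (9/20)/3 = 0.1500 s
robot covers v_R·T_r = 0.4500·0.3000 = 0.1350 m before braking
robot covers 0.4500·0.1500 − ½·3.0000·0.1500² = 0.0338 m while stopping
human over T_r+T_s: 1.0000·(0.3000+0.1500) = 0.4500 m
C+Z_d+Z_r = 0.1000+0.0050+0.0050 = 0.1100 m
sum ≈ 0.1350+0.0338+0.4500+0.1100 ≈ 0.7288 m = S ✓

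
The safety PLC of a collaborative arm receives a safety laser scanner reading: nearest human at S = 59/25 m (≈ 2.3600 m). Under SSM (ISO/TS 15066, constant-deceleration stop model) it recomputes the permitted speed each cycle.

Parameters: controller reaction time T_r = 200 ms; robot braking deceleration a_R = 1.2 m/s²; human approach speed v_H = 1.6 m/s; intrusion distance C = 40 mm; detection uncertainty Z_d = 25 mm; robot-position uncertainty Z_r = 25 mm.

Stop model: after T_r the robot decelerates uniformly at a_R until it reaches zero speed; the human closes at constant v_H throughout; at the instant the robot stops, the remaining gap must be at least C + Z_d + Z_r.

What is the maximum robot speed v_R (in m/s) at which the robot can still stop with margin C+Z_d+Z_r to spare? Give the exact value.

v_R_max = 1 m/s = 1.0000 m/s

at the boundary: (5/12)·v² + (23/15)·v + (-39/20) = 0
  disc = (23/15)² − 4·(5/12)·(-39/20) = 5041/900 ; √disc = 71/30
  v_R = (−(23/15) + 71/30) / (2·(5/12)) = 1 m/s
check:
T_s = v_R/a_R = 1/(6/5) = 0.8333 s
reaction-phase robot travel = 1.0000·0.2000 = 0.2000 m
robot covers 1.0000·0.8333 − ½·1.2000·0.8333² = 0.4167 m while stopping
human closes 1.6000·1.0333 = 1.6533 m
margins: 0.0400+0.0250+0.0250 = 0.0900 m
sum ≈ 0.2000+0.4167+1.6533+0.0900 ≈ 2.3600 m = S ✓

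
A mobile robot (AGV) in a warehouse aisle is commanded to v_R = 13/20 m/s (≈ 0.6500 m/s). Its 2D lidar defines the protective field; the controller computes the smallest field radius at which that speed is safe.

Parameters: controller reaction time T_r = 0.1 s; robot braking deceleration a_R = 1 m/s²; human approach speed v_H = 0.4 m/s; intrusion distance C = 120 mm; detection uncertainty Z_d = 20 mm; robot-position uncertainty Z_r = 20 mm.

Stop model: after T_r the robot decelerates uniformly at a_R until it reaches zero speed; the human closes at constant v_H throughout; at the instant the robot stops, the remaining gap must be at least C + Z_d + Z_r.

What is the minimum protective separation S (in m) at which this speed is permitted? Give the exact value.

braking lasts T_s = (13/20)/1 = 0.6500 s
robot covers v_R·T_r = 0.6500·0.1000 = 0.0650 m before braking
robot covers 0.6500·0.6500 − ½·1.0000·0.6500² = 0.2112 m while stopping
human over T_r+T_s: 0.4000·(0.1000+0.6500) = 0.3000 m
C+Z_d+Z_r = 0.1200+0.0200+0.0200 = 0.1600 m
S_min ≈ 0.0650+0.2112+0.3000+0.1600  ⇒  S_min = 589/800 m

S_min = 589/800 m = 0.7362 m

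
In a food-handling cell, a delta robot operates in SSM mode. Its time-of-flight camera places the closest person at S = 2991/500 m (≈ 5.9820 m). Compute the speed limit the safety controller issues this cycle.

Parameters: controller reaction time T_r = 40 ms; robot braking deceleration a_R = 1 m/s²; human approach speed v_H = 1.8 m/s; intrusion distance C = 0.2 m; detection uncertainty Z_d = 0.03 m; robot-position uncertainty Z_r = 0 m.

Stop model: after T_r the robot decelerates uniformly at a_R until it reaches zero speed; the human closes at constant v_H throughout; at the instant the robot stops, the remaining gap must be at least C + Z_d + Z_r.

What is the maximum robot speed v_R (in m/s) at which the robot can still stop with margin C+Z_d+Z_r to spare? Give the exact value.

at the boundary: (1/2)·v² + (46/25)·v + (-142/25) = 0
  disc = (46/25)² − 4·(1/2)·(-142/25) = 9216/625 ; √disc = 96/25
  v_R = (−(46/25) + 96/25) / (2·(1/2)) = 2 m/s
check:
braking lasts T_s = 2/1 = 2.0000 s
reaction-phase robot travel = 2.0000·0.0400 = 0.0800 m
robot covers 2.0000·2.0000 − ½·1.0000·2.0000² = 2.0000 m while stopping
human closes 1.8000·2.0400 = 3.6720 m
margins: 0.2000+0.0300+0.0000 = 0.2300 m
sum ≈ 0.0800+2.0000+3.6720+0.2300 ≈ 5.9820 m = S ✓

v_R_max = 2 m/s = 2.0000 m/s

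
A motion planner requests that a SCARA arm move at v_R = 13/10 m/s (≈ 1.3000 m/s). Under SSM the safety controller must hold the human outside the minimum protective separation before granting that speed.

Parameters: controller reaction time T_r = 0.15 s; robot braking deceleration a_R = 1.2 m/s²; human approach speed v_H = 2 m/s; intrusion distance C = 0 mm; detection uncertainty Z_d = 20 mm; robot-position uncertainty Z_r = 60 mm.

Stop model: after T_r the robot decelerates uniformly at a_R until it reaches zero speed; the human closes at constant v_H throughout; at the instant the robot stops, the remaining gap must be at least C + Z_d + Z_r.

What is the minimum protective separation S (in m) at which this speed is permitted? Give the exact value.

S_min = 827/240 m = 3.4458 m

stop time T_s = (13/10)/(6/5) = 1.0833 s
reaction-phase robot travel = 1.3000·0.1500 = 0.1950 m
braking distance = 1.3000²/(2·1.2000) = 0.7042 m
person approaches 2.0000·(0.1500+1.0833) = 2.4667 m
residual clearance needed = 0.0000+0.0200+0.0600 = 0.0800 m
S_min ≈ 0.1950+0.7042+2.4667+0.0800  ⇒  S_min = 827/240 m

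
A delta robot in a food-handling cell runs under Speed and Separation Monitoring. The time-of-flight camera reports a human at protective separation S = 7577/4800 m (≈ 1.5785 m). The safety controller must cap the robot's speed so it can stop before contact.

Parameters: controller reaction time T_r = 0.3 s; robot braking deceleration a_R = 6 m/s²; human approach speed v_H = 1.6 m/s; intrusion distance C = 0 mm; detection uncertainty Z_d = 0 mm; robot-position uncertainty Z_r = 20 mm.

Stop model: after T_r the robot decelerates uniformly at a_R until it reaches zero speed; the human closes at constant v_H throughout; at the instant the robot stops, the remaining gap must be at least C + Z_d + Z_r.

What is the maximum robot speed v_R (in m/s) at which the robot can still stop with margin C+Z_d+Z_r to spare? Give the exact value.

v_R_max = 31/20 m/s = 1.5500 m/s

collect terms ⇒ (1/12)·v_R² + (17/30)·v_R + (-5177/4800) = 0
  disc = (17/30)² − 4·(1/12)·(-5177/4800) = 1089/1600 ; √disc = 33/40
  v_R = (−(17/30) + 33/40) / (2·(1/12)) = 31/20 m/s
check:
stop time T_s = (31/20)/6 = 0.2583 s
robot covers v_R·T_r = 1.5500·0.3000 = 0.4650 m before braking
robot under decel: 1.5500²/(2·6.0000) = 0.2002 m
human over T_r+T_s: 1.6000·(0.3000+0.2583) = 0.8933 m
C+Z_d+Z_r = 0.0000+0.0000+0.0200 = 0.0200 m
sum ≈ 0.4650+0.2002+0.8933+0.0200 ≈ 1.5785 m = S ✓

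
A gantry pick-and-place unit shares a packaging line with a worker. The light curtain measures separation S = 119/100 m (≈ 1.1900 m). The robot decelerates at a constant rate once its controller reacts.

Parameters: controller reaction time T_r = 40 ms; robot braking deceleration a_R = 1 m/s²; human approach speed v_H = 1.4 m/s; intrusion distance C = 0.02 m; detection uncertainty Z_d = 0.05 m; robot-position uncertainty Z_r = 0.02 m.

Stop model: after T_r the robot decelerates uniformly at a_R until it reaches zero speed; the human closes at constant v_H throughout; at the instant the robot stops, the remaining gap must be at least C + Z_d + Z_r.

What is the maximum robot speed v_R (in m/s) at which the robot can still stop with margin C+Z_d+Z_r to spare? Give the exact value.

v_R_max = 3/5 m/s = 0.6000 m/s

collect terms ⇒ (1/2)·v_R² + (36/25)·v_R + (-261/250) = 0
  disc = (36/25)² − 4·(1/2)·(-261/250) = 2601/625 ; √disc = 51/25
  v_R = (−(36/25) + 51/25) / (2·(1/2)) = 3/5 m/s
check:
stop time T_s = (3/5)/1 = 0.6000 s
robot covers v_R·T_r = 0.6000·0.0400 = 0.0240 m before braking
robot covers 0.6000·0.6000 − ½·1.0000·0.6000² = 0.1800 m while stopping
person approaches 1.4000·(0.0400+0.6000) = 0.8960 m
margins: 0.0200+0.0500+0.0200 = 0.0900 m
sum ≈ 0.0240+0.1800+0.8960+0.0900 ≈ 1.1900 m = S ✓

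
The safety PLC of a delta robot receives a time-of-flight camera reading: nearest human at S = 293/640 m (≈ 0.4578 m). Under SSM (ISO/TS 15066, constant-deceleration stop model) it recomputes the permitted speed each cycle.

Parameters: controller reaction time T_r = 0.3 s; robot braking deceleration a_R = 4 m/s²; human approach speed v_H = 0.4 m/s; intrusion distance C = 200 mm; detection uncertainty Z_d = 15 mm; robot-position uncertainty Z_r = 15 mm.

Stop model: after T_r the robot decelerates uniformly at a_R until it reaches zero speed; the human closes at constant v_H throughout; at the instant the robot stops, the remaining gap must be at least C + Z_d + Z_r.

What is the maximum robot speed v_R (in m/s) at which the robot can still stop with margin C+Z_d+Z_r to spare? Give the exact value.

v_R_max = 1/4 m/s = 0.2500 m/s

collect terms ⇒ (1/8)·v_R² + (2/5)·v_R + (-69/640) = 0
  disc = (2/5)² − 4·(1/8)·(-69/640) = 1369/6400 ; √disc = 37/80
  v_R = (−(2/5) + 37/80) / (2·(1/8)) = 1/4 m/s
check:
T_s = v_R/a_R = (1/4)/4 = 0.0625 s
robot in T_r: 0.2500·0.3000 = 0.0750 m
braking distance = 0.2500²/(2·4.0000) = 0.0078 m
human closes 0.4000·0.3625 = 0.1450 m
C+Z_d+Z_r = 0.2000+0.0150+0.0150 = 0.2300 m
sum ≈ 0.0750+0.0078+0.1450+0.2300 ≈ 0.4578 m = S ✓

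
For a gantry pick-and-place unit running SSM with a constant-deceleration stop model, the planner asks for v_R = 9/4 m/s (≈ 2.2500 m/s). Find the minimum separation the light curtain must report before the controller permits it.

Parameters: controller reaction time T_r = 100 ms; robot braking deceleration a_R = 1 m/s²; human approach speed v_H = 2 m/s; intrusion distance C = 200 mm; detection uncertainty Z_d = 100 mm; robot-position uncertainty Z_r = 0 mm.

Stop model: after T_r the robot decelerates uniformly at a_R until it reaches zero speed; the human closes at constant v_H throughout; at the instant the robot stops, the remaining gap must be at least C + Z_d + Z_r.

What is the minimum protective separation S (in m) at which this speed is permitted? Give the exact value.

S_min = 1241/160 m = 7.7562 m

T_s = v_R/a_R = (9/4)/1 = 2.2500 s
robot covers v_R·T_r = 2.2500·0.1000 = 0.2250 m before braking
braking distance = 2.2500²/(2·1.0000) = 2.5312 m
human closes 2.0000·2.3500 = 4.7000 m
C+Z_d+Z_r = 0.2000+0.1000+0.0000 = 0.3000 m
S_min ≈ 0.2250+2.5312+4.7000+0.3000  ⇒  S_min = 1241/160 m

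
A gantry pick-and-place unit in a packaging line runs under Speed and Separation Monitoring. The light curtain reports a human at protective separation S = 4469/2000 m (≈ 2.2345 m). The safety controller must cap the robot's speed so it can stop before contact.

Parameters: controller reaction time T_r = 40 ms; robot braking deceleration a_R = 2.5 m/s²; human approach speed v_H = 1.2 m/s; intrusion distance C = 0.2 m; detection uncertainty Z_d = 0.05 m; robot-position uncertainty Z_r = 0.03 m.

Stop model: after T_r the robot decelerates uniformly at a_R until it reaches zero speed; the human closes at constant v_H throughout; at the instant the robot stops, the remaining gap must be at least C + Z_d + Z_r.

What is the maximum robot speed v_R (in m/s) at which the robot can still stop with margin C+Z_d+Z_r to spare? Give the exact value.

v_R_max = 41/20 m/s = 2.0500 m/s

collect terms ⇒ (1/5)·v_R² + (13/25)·v_R + (-3813/2000) = 0
  disc = (13/25)² − 4·(1/5)·(-3813/2000) = 4489/2500 ; √disc = 67/50
  v_R = (−(13/25) + 67/50) / (2·(1/5)) = 41/20 m/s
check:
braking lasts T_s = (41/20)/(5/2) = 0.8200 s
robot covers v_R·T_r = 2.0500·0.0400 = 0.0820 m before braking
robot under decel: 2.0500²/(2·2.5000) = 0.8405 m
human over T_r+T_s: 1.2000·(0.0400+0.8200) = 1.0320 m
residual clearance needed = 0.2000+0.0500+0.0300 = 0.2800 m
sum ≈ 0.0820+0.8405+1.0320+0.2800 ≈ 2.2345 m = S ✓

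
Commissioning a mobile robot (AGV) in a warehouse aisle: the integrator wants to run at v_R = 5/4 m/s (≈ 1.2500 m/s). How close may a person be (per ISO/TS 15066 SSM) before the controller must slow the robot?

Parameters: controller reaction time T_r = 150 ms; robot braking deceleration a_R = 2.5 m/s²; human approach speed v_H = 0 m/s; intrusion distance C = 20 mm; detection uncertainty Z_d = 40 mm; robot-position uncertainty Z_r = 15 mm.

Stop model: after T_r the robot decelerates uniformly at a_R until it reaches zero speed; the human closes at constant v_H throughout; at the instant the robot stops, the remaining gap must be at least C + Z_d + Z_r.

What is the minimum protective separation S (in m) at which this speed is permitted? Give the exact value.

T_s = v_R/a_R = (5/4)/(5/2) = 0.5000 s
reaction-phase robot travel = 1.2500·0.1500 = 0.1875 m
robot under decel: 1.2500²/(2·2.5000) = 0.3125 m
human closes 0.0000·0.6500 = 0.0000 m
residual clearance needed = 0.0200+0.0400+0.0150 = 0.0750 m
S_min ≈ 0.1875+0.3125+0.0000+0.0750  ⇒  S_min = 23/40 m

S_min = 23/40 m = 0.5750 m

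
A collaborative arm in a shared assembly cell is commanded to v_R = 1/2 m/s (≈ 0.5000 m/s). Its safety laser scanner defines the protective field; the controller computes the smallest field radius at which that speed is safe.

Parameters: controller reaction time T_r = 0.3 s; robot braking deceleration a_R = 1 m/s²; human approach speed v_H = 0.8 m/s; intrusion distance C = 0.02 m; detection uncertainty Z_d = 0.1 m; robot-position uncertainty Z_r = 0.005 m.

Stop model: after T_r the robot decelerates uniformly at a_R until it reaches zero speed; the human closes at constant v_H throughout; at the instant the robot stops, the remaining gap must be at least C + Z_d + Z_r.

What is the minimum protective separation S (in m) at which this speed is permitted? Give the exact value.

T_s = v_R/a_R = (1/2)/1 = 0.5000 s
robot in T_r: 0.5000·0.3000 = 0.1500 m
braking distance = 0.5000²/(2·1.0000) = 0.1250 m
person approaches 0.8000·(0.3000+0.5000) = 0.6400 m
margins: 0.0200+0.1000+0.0050 = 0.1250 m
S_min ≈ 0.1500+0.1250+0.6400+0.1250  ⇒  S_min = 26/25 m

S_min = 26/25 m = 1.0400 m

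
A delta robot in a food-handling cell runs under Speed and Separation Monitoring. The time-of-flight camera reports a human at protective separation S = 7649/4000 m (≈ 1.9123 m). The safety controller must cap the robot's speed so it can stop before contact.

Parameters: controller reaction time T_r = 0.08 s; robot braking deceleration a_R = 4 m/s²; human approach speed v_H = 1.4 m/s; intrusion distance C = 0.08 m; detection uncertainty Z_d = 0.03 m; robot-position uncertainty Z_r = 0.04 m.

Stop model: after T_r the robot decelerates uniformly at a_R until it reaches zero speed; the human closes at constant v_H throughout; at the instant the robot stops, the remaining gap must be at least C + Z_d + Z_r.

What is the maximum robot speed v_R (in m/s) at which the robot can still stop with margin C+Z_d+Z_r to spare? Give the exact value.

at the boundary: (1/8)·v² + (43/100)·v + (-6601/4000) = 0
  disc = (43/100)² − 4·(1/8)·(-6601/4000) = 40401/40000 ; √disc = 201/200
  v_R = (−(43/100) + 201/200) / (2·(1/8)) = 23/10 m/s
check:
T_s = v_R/a_R = (23/10)/4 = 0.5750 s
robot in T_r: 2.3000·0.0800 = 0.1840 m
robot under decel: 2.3000²/(2·4.0000) = 0.6613 m
person approaches 1.4000·(0.0800+0.5750) = 0.9170 m
margins: 0.0800+0.0300+0.0400 = 0.1500 m
sum ≈ 0.1840+0.6613+0.9170+0.1500 ≈ 1.9123 m = S ✓

v_R_max = 23/10 m/s = 2.3000 m/s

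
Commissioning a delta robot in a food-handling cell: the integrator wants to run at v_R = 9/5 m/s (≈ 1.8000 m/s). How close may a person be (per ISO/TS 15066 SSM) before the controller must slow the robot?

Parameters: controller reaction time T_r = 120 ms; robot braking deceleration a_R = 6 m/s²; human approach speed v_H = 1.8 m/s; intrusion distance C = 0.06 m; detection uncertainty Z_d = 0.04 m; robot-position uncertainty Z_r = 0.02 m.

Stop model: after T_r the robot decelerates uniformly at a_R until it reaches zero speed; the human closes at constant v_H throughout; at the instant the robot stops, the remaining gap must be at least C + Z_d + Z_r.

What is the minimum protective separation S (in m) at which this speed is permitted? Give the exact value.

S_min = 681/500 m = 1.3620 m

braking lasts T_s = (9/5)/6 = 0.3000 s
robot in T_r: 1.8000·0.1200 = 0.2160 m
robot covers 1.8000·0.3000 − ½·6.0000·0.3000² = 0.2700 m while stopping
human closes 1.8000·0.4200 = 0.7560 m
C+Z_d+Z_r = 0.0600+0.0400+0.0200 = 0.1200 m
S_min ≈ 0.2160+0.2700+0.7560+0.1200  ⇒  S_min = 681/500 m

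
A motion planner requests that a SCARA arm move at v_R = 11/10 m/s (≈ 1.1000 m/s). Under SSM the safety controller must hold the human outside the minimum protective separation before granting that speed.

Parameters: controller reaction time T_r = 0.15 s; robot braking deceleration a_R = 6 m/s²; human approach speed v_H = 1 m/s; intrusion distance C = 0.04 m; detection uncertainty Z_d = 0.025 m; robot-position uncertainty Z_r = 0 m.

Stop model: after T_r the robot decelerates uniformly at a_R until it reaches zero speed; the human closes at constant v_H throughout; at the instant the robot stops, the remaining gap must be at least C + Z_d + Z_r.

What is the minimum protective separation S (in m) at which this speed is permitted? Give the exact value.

braking lasts T_s = (11/10)/6 = 0.1833 s
robot in T_r: 1.1000·0.1500 = 0.1650 m
robot under decel: 1.1000²/(2·6.0000) = 0.1008 m
human closes 1.0000·0.3333 = 0.3333 m
margins: 0.0400+0.0250+0.0000 = 0.0650 m
S_min ≈ 0.1650+0.1008+0.3333+0.0650  ⇒  S_min = 797/1200 m

S_min = 797/1200 m = 0.6642 m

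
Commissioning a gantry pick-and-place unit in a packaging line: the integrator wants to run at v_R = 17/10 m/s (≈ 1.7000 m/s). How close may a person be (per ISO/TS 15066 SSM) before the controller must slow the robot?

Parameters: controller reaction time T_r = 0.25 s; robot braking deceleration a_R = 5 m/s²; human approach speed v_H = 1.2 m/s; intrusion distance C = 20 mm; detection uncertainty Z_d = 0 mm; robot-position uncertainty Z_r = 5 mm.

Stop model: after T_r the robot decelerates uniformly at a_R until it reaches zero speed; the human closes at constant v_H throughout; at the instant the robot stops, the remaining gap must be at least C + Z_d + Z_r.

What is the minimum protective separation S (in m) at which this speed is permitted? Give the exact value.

T_s = v_R/a_R = (17/10)/5 = 0.3400 s
robot in T_r: 1.7000·0.2500 = 0.4250 m
robot covers 1.7000·0.3400 − ½·5.0000·0.3400² = 0.2890 m while stopping
human over T_r+T_s: 1.2000·(0.2500+0.3400) = 0.7080 m
residual clearance needed = 0.0200+0.0000+0.0050 = 0.0250 m
S_min ≈ 0.4250+0.2890+0.7080+0.0250  ⇒  S_min = 1447/1000 m

S_min = 1447/1000 m = 1.4470 m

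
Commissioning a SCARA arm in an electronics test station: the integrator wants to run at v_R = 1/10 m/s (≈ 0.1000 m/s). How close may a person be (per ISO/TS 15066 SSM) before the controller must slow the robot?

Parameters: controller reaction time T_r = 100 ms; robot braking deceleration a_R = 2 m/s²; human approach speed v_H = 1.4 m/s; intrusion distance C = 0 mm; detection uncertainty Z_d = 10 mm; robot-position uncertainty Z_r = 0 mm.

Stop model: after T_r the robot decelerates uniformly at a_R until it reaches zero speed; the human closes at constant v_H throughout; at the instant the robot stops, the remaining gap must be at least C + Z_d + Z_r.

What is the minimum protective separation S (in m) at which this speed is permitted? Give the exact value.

S_min = 93/400 m = 0.2325 m

braking lasts T_s = (1/10)/2 = 0.0500 s
robot in T_r: 0.1000·0.1000 = 0.0100 m
robot under decel: 0.1000²/(2·2.0000) = 0.0025 m
human closes 1.4000·0.1500 = 0.2100 m
C+Z_d+Z_r = 0.0000+0.0100+0.0000 = 0.0100 m
S_min ≈ 0.0100+0.0025+0.2100+0.0100  ⇒  S_min = 93/400 m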